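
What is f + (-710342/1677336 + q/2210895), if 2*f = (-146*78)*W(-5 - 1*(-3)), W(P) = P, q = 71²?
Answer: 7038309006962341/618068962620 ≈ 11388.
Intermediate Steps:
q = 5041
f = 11388 (f = ((-146*78)*(-5 - 1*(-3)))/2 = (-11388*(-5 + 3))/2 = (-11388*(-2))/2 = (½)*22776 = 11388)
f + (-710342/1677336 + q/2210895) = 11388 + (-710342/1677336 + 5041/2210895) = 11388 + (-710342*1/1677336 + 5041*(1/2210895)) = 11388 + (-355171/838668 + 5041/2210895) = 11388 - 260339354219/618068962620 = 7038309006962341/618068962620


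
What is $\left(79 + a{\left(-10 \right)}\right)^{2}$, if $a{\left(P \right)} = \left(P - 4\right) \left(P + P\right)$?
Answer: $128881$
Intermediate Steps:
$a{\left(P \right)} = 2 P \left(-4 + P\right)$ ($a{\left(P \right)} = \left(-4 + P\right) 2 P = 2 P \left(-4 + P\right)$)
$\left(79 + a{\left(-10 \right)}\right)^{2} = \left(79 + 2 \left(-10\right) \left(-4 - 10\right)\right)^{2} = \left(79 + 2 \left(-10\right) \left(-14\right)\right)^{2} = \left(79 + 280\right)^{2} = 359^{2} = 128881$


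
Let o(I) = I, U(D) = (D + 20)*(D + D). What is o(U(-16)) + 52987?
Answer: 52859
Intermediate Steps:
U(D) = 2*D*(20 + D) (U(D) = (20 + D)*(2*D) = 2*D*(20 + D))
o(U(-16)) + 52987 = 2*(-16)*(20 - 16) + 52987 = 2*(-16)*4 + 52987 = -128 + 52987 = 52859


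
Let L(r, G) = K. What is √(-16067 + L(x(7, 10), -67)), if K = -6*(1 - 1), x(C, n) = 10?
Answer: I*√16067 ≈ 126.76*I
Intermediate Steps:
K = 0 (K = -6*0 = 0)
L(r, G) = 0
√(-16067 + L(x(7, 10), -67)) = √(-16067 + 0) = √(-16067) = I*√16067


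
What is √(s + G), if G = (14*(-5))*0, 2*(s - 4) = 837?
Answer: 13*√10/2 ≈ 20.555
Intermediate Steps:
s = 845/2 (s = 4 + (½)*837 = 4 + 837/2 = 845/2 ≈ 422.50)
G = 0 (G = -70*0 = 0)
√(s + G) = √(845/2 + 0) = √(845/2) = 13*√10/2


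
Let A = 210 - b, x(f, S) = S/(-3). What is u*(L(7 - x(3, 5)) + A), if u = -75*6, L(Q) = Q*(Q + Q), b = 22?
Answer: -152200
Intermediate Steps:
x(f, S) = -S/3 (x(f, S) = S*(-1/3) = -S/3)
L(Q) = 2*Q**2 (L(Q) = Q*(2*Q) = 2*Q**2)
A = 188 (A = 210 - 1*22 = 210 - 22 = 188)
u = -450
u*(L(7 - x(3, 5)) + A) = -450*(2*(7 - (-1)*5/3)**2 + 188) = -450*(2*(7 - 1*(-5/3))**2 + 188) = -450*(2*(7 + 5/3)**2 + 188) = -450*(2*(26/3)**2 + 188) = -450*(2*(676/9) + 188) = -450*(1352/9 + 188) = -450*3044/9 = -152200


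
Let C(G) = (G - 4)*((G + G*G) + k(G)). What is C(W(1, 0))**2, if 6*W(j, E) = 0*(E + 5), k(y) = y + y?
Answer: 0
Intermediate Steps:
k(y) = 2*y
W(j, E) = 0 (W(j, E) = (0*(E + 5))/6 = (0*(5 + E))/6 = (1/6)*0 = 0)
C(G) = (-4 + G)*(G**2 + 3*G) (C(G) = (G - 4)*((G + G*G) + 2*G) = (-4 + G)*((G + G**2) + 2*G) = (-4 + G)*(G**2 + 3*G))
C(W(1, 0))**2 = (0*(-12 + 0**2 - 1*0))**2 = (0*(-12 + 0 + 0))**2 = (0*(-12))**2 = 0**2 = 0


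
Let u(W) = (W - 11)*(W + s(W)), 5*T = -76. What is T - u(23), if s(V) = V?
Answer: -2836/5 ≈ -567.20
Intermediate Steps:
T = -76/5 (T = (1/5)*(-76) = -76/5 ≈ -15.200)
u(W) = 2*W*(-11 + W) (u(W) = (W - 11)*(W + W) = (-11 + W)*(2*W) = 2*W*(-11 + W))
T - u(23) = -76/5 - 2*23*(-11 + 23) = -76/5 - 2*23*12 = -76/5 - 1*552 = -76/5 - 552 = -2836/5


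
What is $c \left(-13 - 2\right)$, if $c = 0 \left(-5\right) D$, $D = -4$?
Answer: $0$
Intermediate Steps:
$c = 0$ ($c = 0 \left(-5\right) \left(-4\right) = 0 \left(-4\right) = 0$)
$c \left(-13 - 2\right) = 0 \left(-13 - 2\right) = 0 \left(-15\right) = 0$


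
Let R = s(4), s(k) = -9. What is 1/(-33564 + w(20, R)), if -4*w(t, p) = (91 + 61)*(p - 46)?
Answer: -1/31474 ≈ -3.1772e-5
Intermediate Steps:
R = -9
w(t, p) = 1748 - 38*p (w(t, p) = -(91 + 61)*(p - 46)/4 = -38*(-46 + p) = -(-6992 + 152*p)/4 = 1748 - 38*p)
1/(-33564 + w(20, R)) = 1/(-33564 + (1748 - 38*(-9))) = 1/(-33564 + (1748 + 342)) = 1/(-33564 + 2090) = 1/(-31474) = -1/31474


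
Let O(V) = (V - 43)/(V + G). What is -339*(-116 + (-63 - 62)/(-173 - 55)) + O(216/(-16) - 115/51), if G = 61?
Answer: 1055912109/26980 ≈ 39137.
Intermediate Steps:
O(V) = (-43 + V)/(61 + V) (O(V) = (V - 43)/(V + 61) = (-43 + V)/(61 + V))
-339*(-116 + (-63 - 62)/(-173 - 55)) + O(216/(-16) - 115/51) = -339*(-116 + (-63 - 62)/(-173 - 55)) + (-43 + (216/(-16) - 115/51))/(61 + (216/(-16) - 115/51)) = -339*(-116 - 125/(-228)) + (-43 + (216*(-1/16) - 115*1/51))/(61 + (216*(-1/16) - 115*1/51)) = -339*(-116 - 125*(-1/228)) + (-43 + (-27/2 - 115/51))/(61 + (-27/2 - 115/51)) = -339*(-116 + 125/228) + (-43 - 1607/102)/(61 - 1607/102) = -339*(-26323/228) - 5993/102/(4615/102) = 2974499/76 + (102/4615)*(-5993/102) = 2974499/76 - 461/355 = 1055912109/26980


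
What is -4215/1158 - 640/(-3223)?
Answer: -4281275/1244078 ≈ -3.4413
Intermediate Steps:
-4215/1158 - 640/(-3223) = -4215*1/1158 - 640*(-1/3223) = -1405/386 + 640/3223 = -4281275/1244078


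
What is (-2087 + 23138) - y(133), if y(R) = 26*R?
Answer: 17593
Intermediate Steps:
(-2087 + 23138) - y(133) = (-2087 + 23138) - 26*133 = 21051 - 1*3458 = 21051 - 3458 = 17593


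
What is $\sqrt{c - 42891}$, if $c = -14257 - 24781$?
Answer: $i \sqrt{81929} \approx 286.23 i$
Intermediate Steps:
$c = -39038$
$\sqrt{c - 42891} = \sqrt{-39038 - 42891} = \sqrt{-81929} = i \sqrt{81929}$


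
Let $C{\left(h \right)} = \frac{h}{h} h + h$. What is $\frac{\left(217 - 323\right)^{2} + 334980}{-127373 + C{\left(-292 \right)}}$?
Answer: $- \frac{346216}{127957} \approx -2.7057$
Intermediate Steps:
$C{\left(h \right)} = 2 h$ ($C{\left(h \right)} = 1 h + h = h + h = 2 h$)
$\frac{\left(217 - 323\right)^{2} + 334980}{-127373 + C{\left(-292 \right)}} = \frac{\left(217 - 323\right)^{2} + 334980}{-127373 + 2 \left(-292\right)} = \frac{\left(-106\right)^{2} + 334980}{-127373 - 584} = \frac{11236 + 334980}{-127957} = 346216 \left(- \frac{1}{127957}\right) = - \frac{346216}{127957}$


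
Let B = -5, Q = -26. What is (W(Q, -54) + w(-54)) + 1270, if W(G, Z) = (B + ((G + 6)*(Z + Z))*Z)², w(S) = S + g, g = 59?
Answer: 13606057300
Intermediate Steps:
w(S) = 59 + S (w(S) = S + 59 = 59 + S)
W(G, Z) = (-5 + 2*Z²*(6 + G))² (W(G, Z) = (-5 + ((G + 6)*(Z + Z))*Z)² = (-5 + ((6 + G)*(2*Z))*Z)² = (-5 + (2*Z*(6 + G))*Z)² = (-5 + 2*Z²*(6 + G))²)
(W(Q, -54) + w(-54)) + 1270 = ((-5 + 12*(-54)² + 2*(-26)*(-54)²)² + (59 - 54)) + 1270 = ((-5 + 12*2916 + 2*(-26)*2916)² + 5) + 1270 = ((-5 + 34992 - 151632)² + 5) + 1270 = ((-116645)² + 5) + 1270 = (13606056025 + 5) + 1270 = 13606056030 + 1270 = 13606057300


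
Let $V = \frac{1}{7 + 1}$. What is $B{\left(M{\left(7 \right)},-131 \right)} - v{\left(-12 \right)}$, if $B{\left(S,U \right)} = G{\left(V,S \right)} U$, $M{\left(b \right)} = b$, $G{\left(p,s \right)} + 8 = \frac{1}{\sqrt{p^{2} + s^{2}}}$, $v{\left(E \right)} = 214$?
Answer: $834 - \frac{1048 \sqrt{3137}}{3137} \approx 815.29$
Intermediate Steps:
$V = \frac{1}{8} \approx 0.125$
$G{\left(p,s \right)} = -8 + \frac{1}{\sqrt{p^{2} + s^{2}}}$
$B{\left(S,U \right)} = U \left(-8 + \frac{1}{\sqrt{\frac{1}{64} + S^{2}}}\right)$ ($B{\left(S,U \right)} = \left(-8 + \frac{1}{\sqrt{\left(\frac{1}{8}\right)^{2} + S^{2}}}\right) U = \left(-8 + \frac{1}{\sqrt{\frac{1}{64} + S^{2}}}\right) U = U \left(-8 + \frac{1}{\sqrt{\frac{1}{64} + S^{2}}}\right)$)
$B{\left(M{\left(7 \right)},-131 \right)} - v{\left(-12 \right)} = \left(\left(-8\right) \left(-131\right) + 8 \left(-131\right) \frac{1}{\sqrt{1 + 64 \cdot 7^{2}}}\right) - 214 = \left(1048 + 8 \left(-131\right) \frac{1}{\sqrt{1 + 64 \cdot 49}}\right) - 214 = \left(1048 + 8 \left(-131\right) \frac{1}{\sqrt{1 + 3136}}\right) - 214 = \left(1048 + 8 \left(-131\right) \frac{1}{\sqrt{3137}}\right) - 214 = \left(1048 + 8 \left(-131\right) \frac{\sqrt{3137}}{3137}\right) - 214 = \left(1048 - \frac{1048 \sqrt{3137}}{3137}\right) - 214 = 834 - \frac{1048 \sqrt{3137}}{3137}$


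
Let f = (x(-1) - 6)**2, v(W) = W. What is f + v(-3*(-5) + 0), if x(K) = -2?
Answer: 79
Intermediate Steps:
f = 64 (f = (-2 - 6)**2 = (-8)**2 = 64)
f + v(-3*(-5) + 0) = 64 + (-3*(-5) + 0) = 64 + (15 + 0) = 64 + 15 = 79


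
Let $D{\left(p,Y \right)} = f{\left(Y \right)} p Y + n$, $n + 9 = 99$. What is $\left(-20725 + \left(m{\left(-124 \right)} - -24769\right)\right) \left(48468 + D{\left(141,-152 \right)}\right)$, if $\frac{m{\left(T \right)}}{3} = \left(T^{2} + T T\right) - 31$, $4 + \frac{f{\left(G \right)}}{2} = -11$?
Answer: $66528872226$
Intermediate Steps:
$n = 90$ ($n = -9 + 99 = 90$)
$f{\left(G \right)} = -30$ ($f{\left(G \right)} = -8 + 2 \left(-11\right) = -8 - 22 = -30$)
$D{\left(p,Y \right)} = 90 - 30 Y p$ ($D{\left(p,Y \right)} = - 30 p Y + 90 = - 30 Y p + 90 = 90 - 30 Y p$)
$m{\left(T \right)} = -93 + 6 T^{2}$ ($m{\left(T \right)} = 3 \left(\left(T^{2} + T T\right) - 31\right) = 3 \left(\left(T^{2} + T^{2}\right) - 31\right) = 3 \left(2 T^{2} - 31\right) = 3 \left(-31 + 2 T^{2}\right) = -93 + 6 T^{2}$)
$\left(-20725 + \left(m{\left(-124 \right)} - -24769\right)\right) \left(48468 + D{\left(141,-152 \right)}\right) = \left(-20725 - \left(-24676 - 92256\right)\right) \left(48468 - \left(-90 - 642960\right)\right) = \left(-20725 + \left(\left(-93 + 6 \cdot 15376\right) + 24769\right)\right) \left(48468 + \left(90 + 642960\right)\right) = \left(-20725 + \left(\left(-93 + 92256\right) + 24769\right)\right) \left(48468 + 643050\right) = \left(-20725 + \left(92163 + 24769\right)\right) 691518 = \left(-20725 + 116932\right) 691518 = 96207 \cdot 691518 = 66528872226$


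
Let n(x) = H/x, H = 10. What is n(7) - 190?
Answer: -1320/7 ≈ -188.57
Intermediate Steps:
n(x) = 10/x
n(7) - 190 = 10/7 - 190 = -1320/7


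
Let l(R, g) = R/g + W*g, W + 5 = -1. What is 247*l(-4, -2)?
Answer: 3458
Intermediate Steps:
W = -6 (W = -5 - 1 = -6)
l(R, g) = -6*g + R/g (l(R, g) = R/g - 6*g = -6*g + R/g)
247*l(-4, -2) = 247*(-6*(-2) - 4/(-2)) = 247*(12 - 4*(-½)) = 247*(12 + 2) = 247*14 = 3458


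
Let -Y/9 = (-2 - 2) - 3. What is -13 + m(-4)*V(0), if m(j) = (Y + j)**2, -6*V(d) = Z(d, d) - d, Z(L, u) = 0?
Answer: -13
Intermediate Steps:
Y = 63 (Y = -9*((-2 - 2) - 3) = -9*(-4 - 3) = -9*(-7) = 63)
V(d) = d/6 (V(d) = -(0 - d)/6 = -(-1)*d/6 = d/6)
m(j) = (63 + j)**2
-13 + m(-4)*V(0) = -13 + (63 - 4)**2*((1/6)*0) = -13 + 59**2*0 = -13 + 3481*0 = -13 + 0 = -13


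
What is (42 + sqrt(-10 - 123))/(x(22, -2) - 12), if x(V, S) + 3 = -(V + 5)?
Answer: -1 - I*sqrt(133)/42 ≈ -1.0 - 0.27458*I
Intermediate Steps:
x(V, S) = -8 - V (x(V, S) = -3 - (V + 5) = -3 - (5 + V) = -3 + (-5 - V) = -8 - V)
(42 + sqrt(-10 - 123))/(x(22, -2) - 12) = (42 + sqrt(-10 - 123))/((-8 - 1*22) - 12) = (42 + sqrt(-133))/((-8 - 22) - 12) = (42 + I*sqrt(133))/(-30 - 12) = (42 + I*sqrt(133))/(-42) = (42 + I*sqrt(133))*(-1/42) = -1 - I*sqrt(133)/42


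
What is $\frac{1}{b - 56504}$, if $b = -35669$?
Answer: $- \frac{1}{92173} \approx -1.0849 \cdot 10^{-5}$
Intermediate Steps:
$\frac{1}{b - 56504} = \frac{1}{-35669 - 56504} = \frac{1}{-92173} = - \frac{1}{92173}$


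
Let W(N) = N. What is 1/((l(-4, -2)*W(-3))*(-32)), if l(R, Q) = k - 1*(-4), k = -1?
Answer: 1/288 ≈ 0.0034722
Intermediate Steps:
l(R, Q) = 3 (l(R, Q) = -1 - 1*(-4) = -1 + 4 = 3)
1/((l(-4, -2)*W(-3))*(-32)) = 1/((3*(-3))*(-32)) = 1/(-9*(-32)) = 1/288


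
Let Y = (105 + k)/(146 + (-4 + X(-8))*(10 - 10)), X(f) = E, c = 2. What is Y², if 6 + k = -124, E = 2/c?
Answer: 625/21316 ≈ 0.029321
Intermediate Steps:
E = 1 (E = 2/2 = 2*(½) = 1)
k = -130 (k = -6 - 124 = -130)
X(f) = 1
Y = -25/146 (Y = (105 - 130)/(146 + (-4 + 1)*(10 - 10)) = -25/(146 - 3*0) = -25/(146 + 0) = -25/146 ≈ -0.17123)
Y² = (-25/146)² = 625/21316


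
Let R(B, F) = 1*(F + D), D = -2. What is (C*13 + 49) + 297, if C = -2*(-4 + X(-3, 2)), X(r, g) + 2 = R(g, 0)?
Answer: 554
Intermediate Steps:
R(B, F) = -2 + F (R(B, F) = 1*(F - 2) = 1*(-2 + F) = -2 + F)
X(r, g) = -4 (X(r, g) = -2 + (-2 + 0) = -2 - 2 = -4)
C = 16 (C = -2*(-4 - 4) = -2*(-8) = 16)
(C*13 + 49) + 297 = (16*13 + 49) + 297 = (208 + 49) + 297 = 257 + 297 = 554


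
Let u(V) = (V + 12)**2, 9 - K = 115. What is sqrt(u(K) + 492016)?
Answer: 2*sqrt(125213) ≈ 707.71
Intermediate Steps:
K = -106 (K = 9 - 1*115 = 9 - 115 = -106)
u(V) = (12 + V)**2
sqrt(u(K) + 492016) = sqrt((12 - 106)**2 + 492016) = sqrt((-94)**2 + 492016) = sqrt(8836 + 492016) = sqrt(500852) = 2*sqrt(125213)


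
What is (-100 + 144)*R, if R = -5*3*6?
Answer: -3960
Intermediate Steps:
R = -90 (R = -15*6 = -90)
(-100 + 144)*R = (-100 + 144)*(-90) = 44*(-90) = -3960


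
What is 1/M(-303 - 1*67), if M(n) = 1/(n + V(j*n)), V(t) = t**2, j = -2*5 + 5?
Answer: 3422130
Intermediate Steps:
j = -5 (j = -10 + 5 = -5)
M(n) = 1/(n + 25*n**2) (M(n) = 1/(n + (-5*n)**2) = 1/(n + 25*n**2))
1/M(-303 - 1*67) = 1/(1/((-303 - 1*67)*(1 + 25*(-303 - 1*67)))) = 1/(1/((-303 - 67)*(1 + 25*(-303 - 67)))) = 1/(1/((-370)*(1 + 25*(-370)))) = 1/(-1/(370*(1 - 9250))) = 1/(-1/370/(-9249)) = 1/(-1/370*(-1/9249)) = 1/(1/3422130) = 3422130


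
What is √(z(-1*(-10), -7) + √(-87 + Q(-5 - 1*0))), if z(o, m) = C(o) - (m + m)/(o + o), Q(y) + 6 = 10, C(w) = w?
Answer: √(1070 + 100*I*√83)/10 ≈ 3.518 + 1.2948*I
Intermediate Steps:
Q(y) = 4 (Q(y) = -6 + 10 = 4)
z(o, m) = o - m/o (z(o, m) = o - (m + m)/(o + o) = o - 2*m/(2*o) = o - 2*m*1/(2*o) = o - m/o)
√(z(-1*(-10), -7) + √(-87 + Q(-5 - 1*0))) = √((-1*(-10) - 1*(-7)/(-1*(-10))) + √(-87 + 4)) = √((10 - 1*(-7)/10) + √(-83)) = √((10 - 1*(-7)*⅒) + I*√83) = √((10 + 7/10) + I*√83) = √(107/10 + I*√83)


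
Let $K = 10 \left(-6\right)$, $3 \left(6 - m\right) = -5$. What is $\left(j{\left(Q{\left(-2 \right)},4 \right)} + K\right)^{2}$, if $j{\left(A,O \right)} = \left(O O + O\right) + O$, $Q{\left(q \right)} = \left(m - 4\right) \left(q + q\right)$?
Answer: $1296$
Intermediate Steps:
$m = \frac{23}{3}$ ($m = 6 - - \frac{5}{3} = 6 + \frac{5}{3} = \frac{23}{3} \approx 7.6667$)
$K = -60$
$Q{\left(q \right)} = \frac{22 q}{3}$ ($Q{\left(q \right)} = \left(\frac{23}{3} - 4\right) \left(q + q\right) = \frac{11 \cdot 2 q}{3} = \frac{22 q}{3}$)
$j{\left(A,O \right)} = O^{2} + 2 O$ ($j{\left(A,O \right)} = \left(O^{2} + O\right) + O = \left(O + O^{2}\right) + O = O^{2} + 2 O$)
$\left(j{\left(Q{\left(-2 \right)},4 \right)} + K\right)^{2} = \left(4 \left(2 + 4\right) - 60\right)^{2} = \left(4 \cdot 6 - 60\right)^{2} = \left(24 - 60\right)^{2} = \left(-36\right)^{2} = 1296$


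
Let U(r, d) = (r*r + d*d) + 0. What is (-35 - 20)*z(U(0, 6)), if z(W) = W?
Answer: -1980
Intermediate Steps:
U(r, d) = d**2 + r**2 (U(r, d) = (r**2 + d**2) + 0 = (d**2 + r**2) + 0 = d**2 + r**2)
(-35 - 20)*z(U(0, 6)) = (-35 - 20)*(6**2 + 0**2) = -55*(36 + 0) = -55*36 = -1980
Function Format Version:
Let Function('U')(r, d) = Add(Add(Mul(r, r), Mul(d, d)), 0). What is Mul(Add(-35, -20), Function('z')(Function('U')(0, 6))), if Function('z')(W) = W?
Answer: -1980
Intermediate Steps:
Function('U')(r, d) = Add(Pow(d, 2), Pow(r, 2)) (Function('U')(r, d) = Add(Add(Pow(r, 2), Pow(d, 2)), 0) = Add(Add(Pow(d, 2), Pow(r, 2)), 0) = Add(Pow(d, 2), Pow(r, 2)))
Mul(Add(-35, -20), Function('z')(Function('U')(0, 6))) = Mul(Add(-35, -20), Add(Pow(6, 2), Pow(0, 2))) = Mul(-55, Add(36, 0)) = Mul(-55, 36) = -1980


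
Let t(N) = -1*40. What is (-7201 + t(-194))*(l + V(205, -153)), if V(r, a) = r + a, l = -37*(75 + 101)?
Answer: 46776860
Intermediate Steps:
t(N) = -40
l = -6512 (l = -37*176 = -6512)
V(r, a) = a + r
(-7201 + t(-194))*(l + V(205, -153)) = (-7201 - 40)*(-6512 + (-153 + 205)) = -7241*(-6512 + 52) = -7241*(-6460) = 46776860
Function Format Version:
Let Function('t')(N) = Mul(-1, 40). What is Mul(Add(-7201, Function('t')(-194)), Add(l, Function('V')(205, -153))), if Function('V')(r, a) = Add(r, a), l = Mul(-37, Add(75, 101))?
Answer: 46776860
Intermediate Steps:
Function('t')(N) = -40
l = -6512 (l = Mul(-37, 176) = -6512)
Function('V')(r, a) = Add(a, r)
Mul(Add(-7201, Function('t')(-194)), Add(l, Function('V')(205, -153))) = Mul(Add(-7201, -40), Add(-6512, Add(-153, 205))) = Mul(-7241, Add(-6512, 52)) = Mul(-7241, -6460) = 46776860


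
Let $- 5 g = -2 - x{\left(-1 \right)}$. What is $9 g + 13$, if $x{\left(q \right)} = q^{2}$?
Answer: $\frac{92}{5} \approx 18.4$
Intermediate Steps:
$g = \frac{3}{5}$ ($g = - \frac{-2 - \left(-1\right)^{2}}{5} = - \frac{-2 - 1}{5} = \left(- \frac{1}{5}\right) \left(-3\right) = \frac{3}{5} \approx 0.6$)
$9 g + 13 = 9 \cdot \frac{3}{5} + 13 = \frac{27}{5} + 13 = \frac{92}{5}$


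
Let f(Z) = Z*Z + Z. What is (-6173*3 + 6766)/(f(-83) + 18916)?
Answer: -11753/25722 ≈ -0.45692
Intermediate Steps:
f(Z) = Z + Z² (f(Z) = Z² + Z = Z + Z²)
(-6173*3 + 6766)/(f(-83) + 18916) = (-6173*3 + 6766)/(-83*(1 - 83) + 18916) = (-18519 + 6766)/(-83*(-82) + 18916) = -11753/(6806 + 18916) = -11753/25722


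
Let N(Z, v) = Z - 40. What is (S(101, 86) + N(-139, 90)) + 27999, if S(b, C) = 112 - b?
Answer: 27831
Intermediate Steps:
N(Z, v) = -40 + Z
(S(101, 86) + N(-139, 90)) + 27999 = ((112 - 1*101) + (-40 - 139)) + 27999 = ((112 - 101) - 179) + 27999 = (11 - 179) + 27999 = -168 + 27999 = 27831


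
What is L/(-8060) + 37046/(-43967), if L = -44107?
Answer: 1640661709/354374020 ≈ 4.6297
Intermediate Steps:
L/(-8060) + 37046/(-43967) = -44107/(-8060) + 37046/(-43967) = -44107*(-1/8060) + 37046*(-1/43967) = 44107/8060 - 37046/43967 = 1640661709/354374020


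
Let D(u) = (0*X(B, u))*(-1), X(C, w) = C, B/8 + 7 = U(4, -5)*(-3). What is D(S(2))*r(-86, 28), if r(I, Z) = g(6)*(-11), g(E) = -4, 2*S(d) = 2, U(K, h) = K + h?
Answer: 0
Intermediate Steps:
S(d) = 1 (S(d) = (½)*2 = 1)
B = -32 (B = -56 + 8*((4 - 5)*(-3)) = -56 + 8*(-1*(-3)) = -56 + 8*3 = -56 + 24 = -32)
D(u) = 0 (D(u) = (0*(-32))*(-1) = 0*(-1) = 0)
r(I, Z) = 44 (r(I, Z) = -4*(-11) = 44)
D(S(2))*r(-86, 28) = 0*44 = 0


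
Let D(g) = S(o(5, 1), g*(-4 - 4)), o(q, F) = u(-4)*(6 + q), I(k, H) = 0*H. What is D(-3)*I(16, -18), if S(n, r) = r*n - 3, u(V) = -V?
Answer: 0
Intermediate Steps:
I(k, H) = 0
o(q, F) = 24 + 4*q (o(q, F) = (-1*(-4))*(6 + q) = 4*(6 + q) = 24 + 4*q)
S(n, r) = -3 + n*r (S(n, r) = n*r - 3 = -3 + n*r)
D(g) = -3 - 352*g (D(g) = -3 + (24 + 4*5)*(g*(-4 - 4)) = -3 + (24 + 20)*(g*(-8)) = -3 + 44*(-8*g) = -3 - 352*g)
D(-3)*I(16, -18) = (-3 - 352*(-3))*0 = (-3 + 1056)*0 = 1053*0 = 0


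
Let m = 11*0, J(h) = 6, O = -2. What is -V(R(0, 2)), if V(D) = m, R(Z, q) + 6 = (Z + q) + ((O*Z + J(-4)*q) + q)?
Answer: 0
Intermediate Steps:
R(Z, q) = -6 - Z + 8*q (R(Z, q) = -6 + ((Z + q) + ((-2*Z + 6*q) + q)) = -6 + ((Z + q) + (-2*Z + 7*q)) = -6 + (-Z + 8*q) = -6 - Z + 8*q)
m = 0
V(D) = 0
-V(R(0, 2)) = -1*0 = 0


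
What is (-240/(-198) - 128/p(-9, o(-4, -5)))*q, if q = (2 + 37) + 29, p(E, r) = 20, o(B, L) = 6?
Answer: -58208/165 ≈ -352.78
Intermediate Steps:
q = 68 (q = 39 + 29 = 68)
(-240/(-198) - 128/p(-9, o(-4, -5)))*q = (-240/(-198) - 128/20)*68 = (-240*(-1/198) - 128*1/20)*68 = (40/33 - 32/5)*68 = -856/165*68 = -58208/165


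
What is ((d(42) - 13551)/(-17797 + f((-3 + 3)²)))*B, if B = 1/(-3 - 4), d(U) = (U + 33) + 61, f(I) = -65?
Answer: -13415/125034 ≈ -0.10729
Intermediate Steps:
d(U) = 94 + U (d(U) = (33 + U) + 61 = 94 + U)
B = -⅐ (B = 1/(-7) = -⅐ ≈ -0.14286)
((d(42) - 13551)/(-17797 + f((-3 + 3)²)))*B = (((94 + 42) - 13551)/(-17797 - 65))*(-⅐) = ((136 - 13551)/(-17862))*(-⅐) = -13415*(-1/17862)*(-⅐) = (13415/17862)*(-⅐) = -13415/125034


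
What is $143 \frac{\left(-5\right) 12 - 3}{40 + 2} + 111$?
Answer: $- \frac{207}{2} \approx -103.5$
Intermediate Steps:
$143 \frac{\left(-5\right) 12 - 3}{40 + 2} + 111 = 143 \frac{-60 - 3}{42} + 111 = 143 \left(\left(-63\right) \frac{1}{42}\right) + 111 = 143 \left(- \frac{3}{2}\right) + 111 = - \frac{429}{2} + 111 = - \frac{207}{2}$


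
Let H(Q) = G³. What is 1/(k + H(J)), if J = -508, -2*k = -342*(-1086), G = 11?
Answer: -1/184375 ≈ -5.4237e-6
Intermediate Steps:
k = -185706 (k = -(-171)*(-1086) = -½*371412 = -185706)
H(Q) = 1331 (H(Q) = 11³ = 1331)
1/(k + H(J)) = 1/(-185706 + 1331) = 1/(-184375) = -1/184375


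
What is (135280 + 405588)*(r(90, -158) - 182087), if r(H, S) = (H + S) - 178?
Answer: -98618085044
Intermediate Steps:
r(H, S) = -178 + H + S
(135280 + 405588)*(r(90, -158) - 182087) = (135280 + 405588)*((-178 + 90 - 158) - 182087) = 540868*(-246 - 182087) = 540868*(-182333) = -98618085044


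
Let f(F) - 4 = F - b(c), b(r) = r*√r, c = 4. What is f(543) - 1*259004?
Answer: -258465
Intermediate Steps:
b(r) = r^(3/2)
f(F) = -4 + F (f(F) = 4 + (F - 4^(3/2)) = 4 + (F - 1*8) = 4 + (F - 8) = 4 + (-8 + F) = -4 + F)
f(543) - 1*259004 = (-4 + 543) - 1*259004 = 539 - 259004 = -258465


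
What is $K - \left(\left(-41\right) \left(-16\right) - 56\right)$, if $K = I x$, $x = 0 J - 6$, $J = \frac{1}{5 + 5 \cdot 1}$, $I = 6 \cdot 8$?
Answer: $-888$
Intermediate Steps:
$I = 48$
$J = \frac{1}{10}$ ($J = \frac{1}{5 + 5} = \frac{1}{10} \approx 0.1$)
$x = -6$ ($x = 0 \cdot \frac{1}{10} - 6 = 0 - 6 = -6$)
$K = -288$ ($K = 48 \left(-6\right) = -288$)
$K - \left(\left(-41\right) \left(-16\right) - 56\right) = -288 - \left(\left(-41\right) \left(-16\right) - 56\right) = -288 - \left(656 - 56\right) = -288 - 600 = -888$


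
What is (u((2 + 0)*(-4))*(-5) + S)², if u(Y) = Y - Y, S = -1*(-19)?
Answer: 361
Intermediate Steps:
S = 19
u(Y) = 0
(u((2 + 0)*(-4))*(-5) + S)² = (0*(-5) + 19)² = (0 + 19)² = 19² = 361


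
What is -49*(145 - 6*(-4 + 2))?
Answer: -7693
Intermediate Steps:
-49*(145 - 6*(-4 + 2)) = -49*(145 - 6*(-2)) = -49*(145 + 12) = -49*157 = -7693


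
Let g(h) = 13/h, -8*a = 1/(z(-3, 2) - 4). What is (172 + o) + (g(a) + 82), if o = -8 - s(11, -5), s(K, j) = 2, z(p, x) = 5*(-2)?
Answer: 1700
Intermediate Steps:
z(p, x) = -10
a = 1/112 (a = -1/(8*(-10 - 4)) = -⅛/(-14) = -⅛*(-1/14) = 1/112 ≈ 0.0089286)
o = -10 (o = -8 - 1*2 = -8 - 2 = -10)
(172 + o) + (g(a) + 82) = (172 - 10) + (13/(1/112) + 82) = 162 + (13*112 + 82) = 162 + (1456 + 82) = 162 + 1538 = 1700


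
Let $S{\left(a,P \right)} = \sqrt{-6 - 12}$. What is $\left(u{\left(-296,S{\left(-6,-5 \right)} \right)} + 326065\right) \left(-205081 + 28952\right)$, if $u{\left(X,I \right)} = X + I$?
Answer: $-57377368201 - 528387 i \sqrt{2} \approx -5.7377 \cdot 10^{10} - 7.4725 \cdot 10^{5} i$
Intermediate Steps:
$S{\left(a,P \right)} = 3 i \sqrt{2}$ ($S{\left(a,P \right)} = \sqrt{-18} = 3 i \sqrt{2}$)
$u{\left(X,I \right)} = I + X$
$\left(u{\left(-296,S{\left(-6,-5 \right)} \right)} + 326065\right) \left(-205081 + 28952\right) = \left(\left(3 i \sqrt{2} - 296\right) + 326065\right) \left(-205081 + 28952\right) = \left(\left(-296 + 3 i \sqrt{2}\right) + 326065\right) \left(-176129\right) = \left(325769 + 3 i \sqrt{2}\right) \left(-176129\right) = -57377368201 - 528387 i \sqrt{2}$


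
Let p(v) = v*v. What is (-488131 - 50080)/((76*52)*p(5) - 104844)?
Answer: 538211/6044 ≈ 89.049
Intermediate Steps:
p(v) = v²
(-488131 - 50080)/((76*52)*p(5) - 104844) = (-488131 - 50080)/((76*52)*5² - 104844) = -538211/(3952*25 - 104844) = -538211/(98800 - 104844) = -538211/(-6044) = -538211*(-1/6044) = 538211/6044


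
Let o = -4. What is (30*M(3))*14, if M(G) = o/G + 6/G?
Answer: 280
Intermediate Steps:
M(G) = 2/G (M(G) = -4/G + 6/G = 2/G)
(30*M(3))*14 = (30*(2/3))*14 = (30*(2*(⅓)))*14 = (30*(⅔))*14 = 20*14 = 280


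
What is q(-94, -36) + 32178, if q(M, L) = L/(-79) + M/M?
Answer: 2542177/79 ≈ 32179.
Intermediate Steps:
q(M, L) = 1 - L/79 (q(M, L) = L*(-1/79) + 1 = -L/79 + 1 = 1 - L/79)
q(-94, -36) + 32178 = (1 - 1/79*(-36)) + 32178 = (1 + 36/79) + 32178 = 115/79 + 32178 = 2542177/79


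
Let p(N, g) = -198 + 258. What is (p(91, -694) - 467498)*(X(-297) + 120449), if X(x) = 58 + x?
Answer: -56190721980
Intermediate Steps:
p(N, g) = 60
(p(91, -694) - 467498)*(X(-297) + 120449) = (60 - 467498)*((58 - 297) + 120449) = -467438*(-239 + 120449) = -467438*120210 = -56190721980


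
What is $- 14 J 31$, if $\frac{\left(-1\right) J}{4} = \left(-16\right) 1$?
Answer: $-27776$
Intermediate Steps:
$J = 64$ ($J = - 4 \left(\left(-16\right) 1\right) = \left(-4\right) \left(-16\right) = 64$)
$- 14 J 31 = \left(-14\right) 64 \cdot 31 = \left(-896\right) 31 = -27776$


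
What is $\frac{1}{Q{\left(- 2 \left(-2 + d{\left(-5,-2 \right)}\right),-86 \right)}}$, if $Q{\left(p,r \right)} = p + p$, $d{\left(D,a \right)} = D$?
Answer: $\frac{1}{28} \approx 0.035714$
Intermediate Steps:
$Q{\left(p,r \right)} = 2 p$
$\frac{1}{Q{\left(- 2 \left(-2 + d{\left(-5,-2 \right)}\right),-86 \right)}} = \frac{1}{2 \left(- 2 \left(-2 - 5\right)\right)} = \frac{1}{2 \left(\left(-2\right) \left(-7\right)\right)} = \frac{1}{2 \cdot 14} = \frac{1}{28}$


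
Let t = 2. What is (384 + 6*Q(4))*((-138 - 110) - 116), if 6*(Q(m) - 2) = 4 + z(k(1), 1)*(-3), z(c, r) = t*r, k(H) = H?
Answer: -143416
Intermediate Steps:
z(c, r) = 2*r
Q(m) = 5/3 (Q(m) = 2 + (4 + (2*1)*(-3))/6 = 2 + (4 + 2*(-3))/6 = 2 + (4 - 6)/6 = 2 + (⅙)*(-2) = 2 - ⅓ = 5/3)
(384 + 6*Q(4))*((-138 - 110) - 116) = (384 + 6*(5/3))*((-138 - 110) - 116) = (384 + 10)*(-248 - 116) = 394*(-364) = -143416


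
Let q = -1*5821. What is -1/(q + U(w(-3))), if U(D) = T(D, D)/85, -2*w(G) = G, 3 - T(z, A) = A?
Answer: 170/989567 ≈ 0.00017179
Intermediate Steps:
T(z, A) = 3 - A
w(G) = -G/2
U(D) = 3/85 - D/85 (U(D) = (3 - D)/85 = (3 - D)*(1/85) = 3/85 - D/85)
q = -5821
-1/(q + U(w(-3))) = -1/(-5821 + (3/85 - (-1)*(-3)/170)) = -1/(-5821 + (3/85 - 1/85*3/2)) = -1/(-5821 + (3/85 - 3/170)) = -1/(-5821 + 3/170) = -1/(-989567/170) = -1*(-170/989567) = 170/989567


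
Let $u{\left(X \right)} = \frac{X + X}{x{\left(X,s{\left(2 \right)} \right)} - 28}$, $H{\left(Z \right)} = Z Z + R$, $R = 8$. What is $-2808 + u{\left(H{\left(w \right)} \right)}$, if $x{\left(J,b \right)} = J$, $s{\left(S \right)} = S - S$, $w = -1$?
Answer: $- \frac{53370}{19} \approx -2808.9$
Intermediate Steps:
$s{\left(S \right)} = 0$
$H{\left(Z \right)} = 8 + Z^{2}$ ($H{\left(Z \right)} = Z Z + 8 = Z^{2} + 8 = 8 + Z^{2}$)
$u{\left(X \right)} = \frac{2 X}{-28 + X}$ ($u{\left(X \right)} = \frac{X + X}{X - 28} = \frac{2 X}{-28 + X}$)
$-2808 + u{\left(H{\left(w \right)} \right)} = -2808 + \frac{2 \left(8 + \left(-1\right)^{2}\right)}{-28 + \left(8 + \left(-1\right)^{2}\right)} = -2808 + \frac{2 \left(8 + 1\right)}{-28 + \left(8 + 1\right)} = -2808 + 2 \cdot 9 \frac{1}{-28 + 9} = -2808 + 2 \cdot 9 \frac{1}{-19} = -2808 + 2 \cdot 9 \left(- \frac{1}{19}\right) = -2808 - \frac{18}{19} = - \frac{53370}{19}$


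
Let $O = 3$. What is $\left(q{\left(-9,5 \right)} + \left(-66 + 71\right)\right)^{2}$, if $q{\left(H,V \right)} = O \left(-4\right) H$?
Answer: $12769$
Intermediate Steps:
$q{\left(H,V \right)} = - 12 H$ ($q{\left(H,V \right)} = 3 \left(-4\right) H = - 12 H$)
$\left(q{\left(-9,5 \right)} + \left(-66 + 71\right)\right)^{2} = \left(\left(-12\right) \left(-9\right) + \left(-66 + 71\right)\right)^{2} = \left(108 + 5\right)^{2} = 113^{2} = 12769$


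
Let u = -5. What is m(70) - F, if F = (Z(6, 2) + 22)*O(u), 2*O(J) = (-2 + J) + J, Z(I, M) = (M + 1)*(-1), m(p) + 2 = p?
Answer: 182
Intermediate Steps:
m(p) = -2 + p
Z(I, M) = -1 - M (Z(I, M) = (1 + M)*(-1) = -1 - M)
O(J) = -1 + J (O(J) = ((-2 + J) + J)/2 = (-2 + 2*J)/2 = -1 + J)
F = -114 (F = ((-1 - 1*2) + 22)*(-1 - 5) = ((-1 - 2) + 22)*(-6) = (-3 + 22)*(-6) = 19*(-6) = -114)
m(70) - F = (-2 + 70) - 1*(-114) = 68 + 114 = 182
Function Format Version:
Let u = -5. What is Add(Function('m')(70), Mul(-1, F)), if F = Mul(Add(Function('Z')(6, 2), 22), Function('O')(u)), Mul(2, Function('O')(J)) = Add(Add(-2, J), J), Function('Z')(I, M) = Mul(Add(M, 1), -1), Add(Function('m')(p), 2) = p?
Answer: 182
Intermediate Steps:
Function('m')(p) = Add(-2, p)
Function('Z')(I, M) = Add(-1, Mul(-1, M)) (Function('Z')(I, M) = Mul(Add(1, M), -1) = Add(-1, Mul(-1, M)))
Function('O')(J) = Add(-1, J) (Function('O')(J) = Mul(Rational(1, 2), Add(Add(-2, J), J)) = Mul(Rational(1, 2), Add(-2, Mul(2, J))) = Add(-1, J))
F = -114 (F = Mul(Add(Add(-1, Mul(-1, 2)), 22), Add(-1, -5)) = Mul(Add(Add(-1, -2), 22), -6) = Mul(Add(-3, 22), -6) = Mul(19, -6) = -114)
Add(Function('m')(70), Mul(-1, F)) = Add(Add(-2, 70), Mul(-1, -114)) = Add(68, 114) = 182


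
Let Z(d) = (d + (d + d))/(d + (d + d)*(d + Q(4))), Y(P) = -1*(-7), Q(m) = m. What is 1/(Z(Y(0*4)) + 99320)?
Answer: 23/2284363 ≈ 1.0068e-5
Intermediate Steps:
Y(P) = 7
Z(d) = 3*d/(d + 2*d*(4 + d)) (Z(d) = (d + (d + d))/(d + (d + d)*(d + 4)) = (d + 2*d)/(d + (2*d)*(4 + d)) = (3*d)/(d + 2*d*(4 + d)) = 3*d/(d + 2*d*(4 + d)))
1/(Z(Y(0*4)) + 99320) = 1/(3/(9 + 2*7) + 99320) = 1/(3/(9 + 14) + 99320) = 1/(3/23 + 99320) = 1/(2284363/23) = 23/2284363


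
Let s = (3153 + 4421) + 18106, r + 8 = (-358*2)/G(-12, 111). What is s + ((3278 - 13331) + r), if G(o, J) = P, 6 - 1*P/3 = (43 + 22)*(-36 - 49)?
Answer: 259165351/16593 ≈ 15619.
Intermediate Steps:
P = 16593 (P = 18 - 3*(43 + 22)*(-36 - 49) = 18 - 195*(-85) = 18 - 3*(-5525) = 18 + 16575 = 16593)
G(o, J) = 16593
r = -133460/16593 (r = -8 - 358*2/16593 = -8 - 716*1/16593 = -8 - 716/16593 = -133460/16593 ≈ -8.0432)
s = 25680 (s = 7574 + 18106 = 25680)
s + ((3278 - 13331) + r) = 25680 + ((3278 - 13331) - 133460/16593) = 25680 + (-10053 - 133460/16593) = 25680 - 166942889/16593 = 259165351/16593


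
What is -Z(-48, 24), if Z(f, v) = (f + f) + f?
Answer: 144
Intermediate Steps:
Z(f, v) = 3*f (Z(f, v) = 2*f + f = 3*f)
-Z(-48, 24) = -3*(-48) = -1*(-144) = 144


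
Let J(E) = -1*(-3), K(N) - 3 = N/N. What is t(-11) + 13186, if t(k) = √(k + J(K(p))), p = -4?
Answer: 13186 + 2*I*√2 ≈ 13186.0 + 2.8284*I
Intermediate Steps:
K(N) = 4 (K(N) = 3 + N/N = 3 + 1 = 4)
J(E) = 3
t(k) = √(3 + k) (t(k) = √(k + 3) = √(3 + k))
t(-11) + 13186 = √(3 - 11) + 13186 = √(-8) + 13186 = 2*I*√2 + 13186 = 13186 + 2*I*√2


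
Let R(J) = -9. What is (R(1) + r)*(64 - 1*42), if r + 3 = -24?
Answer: -792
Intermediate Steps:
r = -27 (r = -3 - 24 = -27)
(R(1) + r)*(64 - 1*42) = (-9 - 27)*(64 - 1*42) = -36*(64 - 42) = -36*22 = -792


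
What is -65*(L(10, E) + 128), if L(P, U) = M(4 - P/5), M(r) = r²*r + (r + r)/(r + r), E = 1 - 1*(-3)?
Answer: -8905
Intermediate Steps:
E = 4 (E = 1 + 3 = 4)
M(r) = 1 + r³ (M(r) = r³ + (2*r)/((2*r)) = r³ + (2*r)*(1/(2*r)) = r³ + 1 = 1 + r³)
L(P, U) = 1 + (4 - P/5)³
-65*(L(10, E) + 128) = -65*((1 - (-20 + 10)³/125) + 128) = -65*((1 - 1/125*(-10)³) + 128) = -65*((1 - 1/125*(-1000)) + 128) = -65*((1 + 8) + 128) = -65*(9 + 128) = -65*137 = -8905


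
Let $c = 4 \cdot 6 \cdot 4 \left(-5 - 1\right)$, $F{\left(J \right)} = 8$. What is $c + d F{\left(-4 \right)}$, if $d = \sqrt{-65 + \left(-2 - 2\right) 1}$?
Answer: $-576 + 8 i \sqrt{69} \approx -576.0 + 66.453 i$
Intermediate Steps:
$c = -576$ ($c = 24 \cdot 4 \left(-6\right) = 24 \left(-24\right) = -576$)
$d = i \sqrt{69}$ ($d = \sqrt{-65 - 4} = \sqrt{-69} = i \sqrt{69} \approx 8.3066 i$)
$c + d F{\left(-4 \right)} = -576 + i \sqrt{69} \cdot 8 = -576 + 8 i \sqrt{69}$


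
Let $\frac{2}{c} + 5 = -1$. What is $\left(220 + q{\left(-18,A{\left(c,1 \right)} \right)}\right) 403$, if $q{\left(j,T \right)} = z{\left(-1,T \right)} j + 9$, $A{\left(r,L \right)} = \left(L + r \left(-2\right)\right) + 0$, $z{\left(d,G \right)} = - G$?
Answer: $104377$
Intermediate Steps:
$c = - \frac{1}{3}$ ($c = \frac{2}{-5 - 1} = \frac{2}{-6} = 2 \left(- \frac{1}{6}\right) = - \frac{1}{3} \approx -0.33333$)
$A{\left(r,L \right)} = L - 2 r$ ($A{\left(r,L \right)} = \left(L - 2 r\right) + 0 = L - 2 r$)
$q{\left(j,T \right)} = 9 - T j$ ($q{\left(j,T \right)} = - T j + 9 = 9 - T j$)
$\left(220 + q{\left(-18,A{\left(c,1 \right)} \right)}\right) 403 = \left(220 - \left(-9 + \left(1 - - \frac{2}{3}\right) \left(-18\right)\right)\right) 403 = \left(220 - \left(-9 + \left(1 + \frac{2}{3}\right) \left(-18\right)\right)\right) 403 = \left(220 - \left(-9 + \frac{5}{3} \left(-18\right)\right)\right) 403 = \left(220 + \left(9 + 30\right)\right) 403 = \left(220 + 39\right) 403 = 259 \cdot 403 = 104377$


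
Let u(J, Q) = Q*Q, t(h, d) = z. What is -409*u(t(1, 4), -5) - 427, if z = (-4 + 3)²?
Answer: -10652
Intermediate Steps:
z = 1 (z = (-1)² = 1)
t(h, d) = 1
u(J, Q) = Q²
-409*u(t(1, 4), -5) - 427 = -409*(-5)² - 427 = -409*25 - 427 = -10225 - 427 = -10652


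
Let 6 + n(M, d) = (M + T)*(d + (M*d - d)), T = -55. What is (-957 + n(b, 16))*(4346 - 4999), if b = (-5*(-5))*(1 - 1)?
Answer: 628839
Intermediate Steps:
b = 0 (b = 25*0 = 0)
n(M, d) = -6 + M*d*(-55 + M) (n(M, d) = -6 + (M - 55)*(d + (M*d - d)) = -6 + (-55 + M)*(d + (-d + M*d)) = -6 + (-55 + M)*(M*d) = -6 + M*d*(-55 + M))
(-957 + n(b, 16))*(4346 - 4999) = (-957 + (-6 + 16*0² - 55*0*16))*(4346 - 4999) = (-957 + (-6 + 16*0 + 0))*(-653) = (-957 + (-6 + 0 + 0))*(-653) = (-957 - 6)*(-653) = -963*(-653) = 628839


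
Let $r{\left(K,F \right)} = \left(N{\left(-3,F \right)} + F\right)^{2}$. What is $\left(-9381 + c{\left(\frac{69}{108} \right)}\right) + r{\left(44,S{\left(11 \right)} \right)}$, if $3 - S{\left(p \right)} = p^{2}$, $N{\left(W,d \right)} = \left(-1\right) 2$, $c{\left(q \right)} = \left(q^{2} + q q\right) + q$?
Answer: $\frac{3253255}{648} \approx 5020.5$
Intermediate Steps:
$c{\left(q \right)} = q + 2 q^{2}$ ($c{\left(q \right)} = \left(q^{2} + q^{2}\right) + q = 2 q^{2} + q = q + 2 q^{2}$)
$N{\left(W,d \right)} = -2$
$S{\left(p \right)} = 3 - p^{2}$
$r{\left(K,F \right)} = \left(-2 + F\right)^{2}$
$\left(-9381 + c{\left(\frac{69}{108} \right)}\right) + r{\left(44,S{\left(11 \right)} \right)} = \left(-9381 + \frac{69}{108} \left(1 + 2 \cdot \frac{69}{108}\right)\right) + \left(-2 + \left(3 - 11^{2}\right)\right)^{2} = \left(-9381 + 69 \cdot \frac{1}{108} \left(1 + 2 \cdot 69 \cdot \frac{1}{108}\right)\right) + \left(-2 + \left(3 - 121\right)\right)^{2} = \left(-9381 + \frac{23 \left(1 + 2 \cdot \frac{23}{36}\right)}{36}\right) + \left(-2 + \left(3 - 121\right)\right)^{2} = \left(-9381 + \frac{23 \left(1 + \frac{23}{18}\right)}{36}\right) + \left(-2 - 118\right)^{2} = \left(-9381 + \frac{23}{36} \cdot \frac{41}{18}\right) + \left(-120\right)^{2} = \left(-9381 + \frac{943}{648}\right) + 14400 = - \frac{6077945}{648} + 14400 = \frac{3253255}{648}$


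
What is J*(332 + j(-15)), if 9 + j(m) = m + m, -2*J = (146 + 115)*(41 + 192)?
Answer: -17818209/2 ≈ -8.9091e+6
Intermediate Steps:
J = -60813/2 (J = -(146 + 115)*(41 + 192)/2 = -261*233/2 = -1/2*60813 = -60813/2 ≈ -30407.)
j(m) = -9 + 2*m (j(m) = -9 + (m + m) = -9 + 2*m)
J*(332 + j(-15)) = -60813*(332 + (-9 + 2*(-15)))/2 = -60813*(332 + (-9 - 30))/2 = -60813*(332 - 39)/2 = -60813/2*293 = -17818209/2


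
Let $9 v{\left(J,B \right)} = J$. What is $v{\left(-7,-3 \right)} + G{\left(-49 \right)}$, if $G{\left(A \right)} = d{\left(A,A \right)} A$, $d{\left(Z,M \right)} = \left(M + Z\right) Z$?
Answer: $- \frac{2117689}{9} \approx -2.353 \cdot 10^{5}$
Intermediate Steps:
$v{\left(J,B \right)} = \frac{J}{9}$
$d{\left(Z,M \right)} = Z \left(M + Z\right)$
$G{\left(A \right)} = 2 A^{3}$ ($G{\left(A \right)} = A \left(A + A\right) A = A 2 A A = 2 A^{2} A = 2 A^{3}$)
$v{\left(-7,-3 \right)} + G{\left(-49 \right)} = \frac{1}{9} \left(-7\right) + 2 \left(-49\right)^{3} = - \frac{7}{9} + 2 \left(-117649\right) = - \frac{7}{9} - 235298 = - \frac{2117689}{9}$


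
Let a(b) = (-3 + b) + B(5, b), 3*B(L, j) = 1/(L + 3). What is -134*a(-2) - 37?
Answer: 7529/12 ≈ 627.42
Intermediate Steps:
B(L, j) = 1/(3*(3 + L)) (B(L, j) = 1/(3*(L + 3)) = 1/(3*(3 + L)))
a(b) = -71/24 + b (a(b) = (-3 + b) + 1/(3*(3 + 5)) = (-3 + b) + (⅓)/8 = (-3 + b) + (⅓)*(⅛) = (-3 + b) + 1/24 = -71/24 + b)
-134*a(-2) - 37 = -134*(-71/24 - 2) - 37 = -134*(-119/24) - 37 = 7973/12 - 37 = 7529/12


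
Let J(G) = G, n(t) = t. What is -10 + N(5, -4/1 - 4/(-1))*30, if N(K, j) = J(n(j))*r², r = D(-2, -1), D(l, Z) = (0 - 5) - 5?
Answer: -10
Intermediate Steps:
D(l, Z) = -10 (D(l, Z) = -5 - 5 = -10)
r = -10
N(K, j) = 100*j (N(K, j) = j*(-10)² = j*100 = 100*j)
-10 + N(5, -4/1 - 4/(-1))*30 = -10 + (100*(-4/1 - 4/(-1)))*30 = -10 + (100*(-4*1 - 4*(-1)))*30 = -10 + (100*(-4 + 4))*30 = -10 + (100*0)*30 = -10 + 0*30 = -10 + 0 = -10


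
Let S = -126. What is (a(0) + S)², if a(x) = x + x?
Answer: 15876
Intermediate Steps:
a(x) = 2*x
(a(0) + S)² = (2*0 - 126)² = (0 - 126)² = (-126)² = 15876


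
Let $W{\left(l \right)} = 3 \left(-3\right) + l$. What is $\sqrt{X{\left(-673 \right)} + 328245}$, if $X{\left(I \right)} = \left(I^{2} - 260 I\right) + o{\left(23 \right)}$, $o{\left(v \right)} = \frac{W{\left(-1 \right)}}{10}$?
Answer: $\sqrt{956153} \approx 977.83$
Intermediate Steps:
$W{\left(l \right)} = -9 + l$
$o{\left(v \right)} = -1$ ($o{\left(v \right)} = \frac{-9 - 1}{10} = \left(-10\right) \frac{1}{10} = -1$)
$X{\left(I \right)} = -1 + I^{2} - 260 I$ ($X{\left(I \right)} = \left(I^{2} - 260 I\right) - 1 = -1 + I^{2} - 260 I$)
$\sqrt{X{\left(-673 \right)} + 328245} = \sqrt{\left(-1 + \left(-673\right)^{2} - -174980\right) + 328245} = \sqrt{\left(-1 + 452929 + 174980\right) + 328245} = \sqrt{627908 + 328245} = \sqrt{956153}$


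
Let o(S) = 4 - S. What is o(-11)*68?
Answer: 1020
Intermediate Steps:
o(-11)*68 = (4 - 1*(-11))*68 = (4 + 11)*68 = 15*68 = 1020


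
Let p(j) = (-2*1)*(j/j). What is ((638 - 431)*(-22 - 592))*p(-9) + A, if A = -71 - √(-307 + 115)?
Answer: 254125 - 8*I*√3 ≈ 2.5413e+5 - 13.856*I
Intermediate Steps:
p(j) = -2 (p(j) = -2*1 = -2)
A = -71 - 8*I*√3 (A = -71 - √(-192) = -71 - 8*I*√3 ≈ -71.0 - 13.856*I)
((638 - 431)*(-22 - 592))*p(-9) + A = ((638 - 431)*(-22 - 592))*(-2) + (-71 - 8*I*√3) = (207*(-614))*(-2) + (-71 - 8*I*√3) = -127098*(-2) + (-71 - 8*I*√3) = 254196 + (-71 - 8*I*√3) = 254125 - 8*I*√3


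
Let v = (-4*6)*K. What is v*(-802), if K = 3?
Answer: 57744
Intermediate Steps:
v = -72 (v = -4*6*3 = -24*3 = -72)
v*(-802) = -72*(-802) = 57744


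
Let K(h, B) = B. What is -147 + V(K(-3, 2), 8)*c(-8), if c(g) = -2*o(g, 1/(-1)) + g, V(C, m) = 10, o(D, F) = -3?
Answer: -167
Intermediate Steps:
c(g) = 6 + g (c(g) = -2*(-3) + g = 6 + g)
-147 + V(K(-3, 2), 8)*c(-8) = -147 + 10*(6 - 8) = -147 + 10*(-2) = -147 - 20 = -167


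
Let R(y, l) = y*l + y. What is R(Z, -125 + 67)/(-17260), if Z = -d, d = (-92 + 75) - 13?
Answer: 171/1726 ≈ 0.099073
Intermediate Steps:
d = -30 (d = -17 - 13 = -30)
Z = 30 (Z = -1*(-30) = 30)
R(y, l) = y + l*y (R(y, l) = l*y + y = y + l*y)
R(Z, -125 + 67)/(-17260) = (30*(1 + (-125 + 67)))/(-17260) = (30*(1 - 58))*(-1/17260) = (30*(-57))*(-1/17260) = -1710*(-1/17260) = 171/1726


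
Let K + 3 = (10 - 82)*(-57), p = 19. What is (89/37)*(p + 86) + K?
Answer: 161082/37 ≈ 4353.6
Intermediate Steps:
K = 4101 (K = -3 + (10 - 82)*(-57) = -3 - 72*(-57) = -3 + 4104 = 4101)
(89/37)*(p + 86) + K = (89/37)*(19 + 86) + 4101 = (89*(1/37))*105 + 4101 = (89/37)*105 + 4101 = 9345/37 + 4101 = 161082/37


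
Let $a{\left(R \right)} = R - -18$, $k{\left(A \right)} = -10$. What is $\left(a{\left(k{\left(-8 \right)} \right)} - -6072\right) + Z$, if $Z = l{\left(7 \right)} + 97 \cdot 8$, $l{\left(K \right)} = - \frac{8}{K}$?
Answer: $\frac{47984}{7} \approx 6854.9$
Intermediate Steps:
$a{\left(R \right)} = 18 + R$ ($a{\left(R \right)} = R + 18 = 18 + R$)
$Z = \frac{5424}{7}$ ($Z = - \frac{8}{7} + 97 \cdot 8 = \left(-8\right) \frac{1}{7} + 776 = - \frac{8}{7} + 776 = \frac{5424}{7} \approx 774.86$)
$\left(a{\left(k{\left(-8 \right)} \right)} - -6072\right) + Z = \left(\left(18 - 10\right) - -6072\right) + \frac{5424}{7} = \left(8 + 6072\right) + \frac{5424}{7} = 6080 + \frac{5424}{7} = \frac{47984}{7}$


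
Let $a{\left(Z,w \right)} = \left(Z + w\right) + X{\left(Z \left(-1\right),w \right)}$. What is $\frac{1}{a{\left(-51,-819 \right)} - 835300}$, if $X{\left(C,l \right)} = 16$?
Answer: $- \frac{1}{836154} \approx -1.196 \cdot 10^{-6}$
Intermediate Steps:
$a{\left(Z,w \right)} = 16 + Z + w$ ($a{\left(Z,w \right)} = \left(Z + w\right) + 16 = 16 + Z + w$)
$\frac{1}{a{\left(-51,-819 \right)} - 835300} = \frac{1}{\left(16 - 51 - 819\right) - 835300} = \frac{1}{-854 - 835300} = \frac{1}{-836154} = - \frac{1}{836154}$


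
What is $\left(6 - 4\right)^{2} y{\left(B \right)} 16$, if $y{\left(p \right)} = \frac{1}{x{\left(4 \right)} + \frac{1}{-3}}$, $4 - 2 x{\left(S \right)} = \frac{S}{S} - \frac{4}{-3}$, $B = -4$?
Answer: $128$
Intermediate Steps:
$x{\left(S \right)} = \frac{5}{6}$ ($x{\left(S \right)} = 2 - \frac{\frac{S}{S} - \frac{4}{-3}}{2} = 2 - \frac{1 - - \frac{4}{3}}{2} = 2 - \frac{1 + \frac{4}{3}}{2} = 2 - \frac{7}{6} = \frac{5}{6}$)
$y{\left(p \right)} = 2$ ($y{\left(p \right)} = \frac{1}{\frac{5}{6} + \frac{1}{-3}} = \frac{1}{\frac{5}{6} - \frac{1}{3}} = \frac{1}{\frac{1}{2}} = 2$)
$\left(6 - 4\right)^{2} y{\left(B \right)} 16 = \left(6 - 4\right)^{2} \cdot 2 \cdot 16 = 2^{2} \cdot 2 \cdot 16 = 4 \cdot 2 \cdot 16 = 8 \cdot 16 = 128$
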